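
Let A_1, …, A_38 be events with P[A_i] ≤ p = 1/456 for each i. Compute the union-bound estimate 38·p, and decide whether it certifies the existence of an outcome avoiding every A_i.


Union bound: P[∪_{i=1}^{38} A_i] ≤ Σ_i P[A_i] ≤ 38·p = 38·(1/456) = 1/12.
Numerically: 1/12 ≈ 0.083333.
Is 1/12 < 1? YES.
Since P[∪ A_i] ≤ 1/12 < 1, the complement has P[∩ A_i^c] ≥ 1 − 1/12 = 11/12 > 0, so some outcome avoids every A_i.

38·p = 1/12 ≈ 0.083333; existence CERTIFIED by the union bound.


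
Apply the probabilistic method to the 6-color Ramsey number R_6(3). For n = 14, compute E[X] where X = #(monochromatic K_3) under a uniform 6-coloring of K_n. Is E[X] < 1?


E[X] = C(14, 3) · 6^{1 − 3} = 364 · 6^{−2} = 364/36.
As a reduced fraction: E[X] = 91/9 ≈ 10.11111.
Is E[X] < 1? NO.
Since E[X] ≥ 1, the first-moment bound is inconclusive at n = 14; it does NOT by itself certify R_6(3) > 14.

E[X] = 91/9 ≈ 10.11111; E[X] ≥ 1; first-moment method inconclusive here.


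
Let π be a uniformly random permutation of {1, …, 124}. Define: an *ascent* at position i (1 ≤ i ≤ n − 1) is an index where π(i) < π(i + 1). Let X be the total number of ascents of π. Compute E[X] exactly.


Write X = Σ X_I over i = 1, …, 123, with X_I the indicator of one ascent.
There are 123 indicators.
For each fixed i, the pair (π(i), π(i+1)) is a uniformly random ordered pair of distinct values from {1, …, 124}; by symmetry P[π(i) < π(i+1)] = 1/2.
By linearity: E[X] = 123 · (1/2) = (124 − 1) · (1/2) = 123/2 ≈ 61.50000.

E[X] = 123/2 = 61.50000.


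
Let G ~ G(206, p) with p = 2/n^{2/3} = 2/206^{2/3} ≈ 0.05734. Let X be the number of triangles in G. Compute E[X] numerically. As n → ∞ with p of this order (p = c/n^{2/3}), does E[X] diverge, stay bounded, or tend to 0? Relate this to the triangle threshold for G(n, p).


Number of potential triangles: C(206, 3) = 1435820.
Each occurs with probability p³ ≈ (0.05734)³ ≈ 1.885192e-04.
By linearity: E[X] = C(206, 3)·p³ ≈ 1435820 · 1.885192e-04 ≈ 270.6796.
Since α = 2/3 < 1, p = c/n^{2/3} ≫ 1/n is above the triangle threshold p ~ 1/n. Asymptotically E[X] ~ (c³/6)·n^{3(1−α)} = (2³/6)·n^{1} → ∞; triangles are abundant w.h.p.

E[X] ≈ 270.6796; in regime p = Θ(1/n^{2/3}) E[X] diverges (above the triangle threshold p ~ 1/n).


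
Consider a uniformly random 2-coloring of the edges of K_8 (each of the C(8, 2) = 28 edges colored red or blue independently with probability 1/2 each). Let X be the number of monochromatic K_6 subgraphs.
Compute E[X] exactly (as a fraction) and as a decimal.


Let X = Σ_S X_S over the C(8, 6) = 28 subsets S of size 6, where X_S = 1 if the K_6 on S is monochromatic.
For a fixed S, the K_6 on S has C(6, 2) = 15 edges. P[all 15 edges red] = (1/2)^15, and likewise for blue, so P[monochromatic] = 2·(1/2)^15 = 2^{1 − 15} = 1/16384.
By linearity: E[X] = C(8, 6) · 2^{1 − 15} = 28 · 1/16384 = 7/4096.
Numerically: E[X] ≈ 0.0017.

E[X] = C(8,6)·2^(1−C(6,2)) = 7/4096 ≈ 0.0017.


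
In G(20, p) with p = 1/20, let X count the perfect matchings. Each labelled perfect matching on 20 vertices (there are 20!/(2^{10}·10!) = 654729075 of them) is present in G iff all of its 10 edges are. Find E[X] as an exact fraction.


K_20 has 20!/(2^{10}·10!) = 654729075 labelled perfect matchings.
For each such perfect matching H, let X_H = 1 if all 10 edges of H are present in G. Then P[X_H = 1] = p^{10} = (1/20)^{10} = 1/10240000000000.
Summing the indicators: E[X] = Σ_H E[X_H] = 654729075 · p^{10} = 654729075 · 1/10240000000000 = 26189163/409600000000.
Numerically: E[X] ≈ 6.3938e-05.

E[X] = 654729075 · (1/20)^{10} = 26189163/409600000000 ≈ 6.3938e-05.


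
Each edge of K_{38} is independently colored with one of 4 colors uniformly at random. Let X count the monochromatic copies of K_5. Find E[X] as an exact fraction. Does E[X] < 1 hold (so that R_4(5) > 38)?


E[X] = C(38, 5) · 4^{1 − 10} = 501942 · 4^{−9} = 501942/262144.
As a reduced fraction: E[X] = 250971/131072 ≈ 1.9148.
Is E[X] < 1? NO.
Since E[X] ≥ 1, the first-moment bound is inconclusive at n = 38; it does NOT by itself certify R_4(5) > 38.

E[X] = 250971/131072 ≈ 1.9148; E[X] ≥ 1; first-moment method inconclusive here.


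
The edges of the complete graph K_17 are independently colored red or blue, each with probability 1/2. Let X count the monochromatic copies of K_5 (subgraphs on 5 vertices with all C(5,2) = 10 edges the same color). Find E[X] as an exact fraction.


Let X = Σ_S X_S over the C(17, 5) = 6188 subsets S of size 5, where X_S = 1 if the K_5 on S is monochromatic.
For a fixed S, the K_5 on S has C(5, 2) = 10 edges. P[all 10 edges red] = (1/2)^10, and likewise for blue, so P[monochromatic] = 2·(1/2)^10 = 2^{1 − 10} = 1/512.
Summing: E[X] = C(17, 5) · 2^{1 − 10} = 6188 · 1/512 = 1547/128.
Numerically: E[X] ≈ 12.086.

E[X] = C(17,5)·2^(1−C(5,2)) = 1547/128 ≈ 12.086.


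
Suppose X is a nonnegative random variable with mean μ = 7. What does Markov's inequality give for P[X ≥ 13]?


μ = E[X] = 7, a = 13.
Markov: P[X ≥ 13] ≤ μ/a = (7)/13 = 7/13.
Numerically: ≈ 0.53846.
(Since a = 13 > μ = 7.00000, the bound 7/13 is < 1 and informative.)

P[X ≥ 13] ≤ 7/13 ≈ 0.53846.


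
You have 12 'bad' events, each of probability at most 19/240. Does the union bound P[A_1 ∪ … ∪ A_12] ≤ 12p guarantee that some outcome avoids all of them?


Union bound: P[∪_{i=1}^{12} A_i] ≤ Σ_i P[A_i] ≤ 12·p = 12·(19/240) = 19/20.
Numerically: 19/20 ≈ 0.95000.
Is 19/20 < 1? YES.
Since P[∪ A_i] ≤ 19/20 < 1, the complement has P[∩ A_i^c] ≥ 1 − 19/20 = 1/20 > 0, so some outcome avoids every A_i.

12·p = 19/20 ≈ 0.95000; existence CERTIFIED by the union bound.


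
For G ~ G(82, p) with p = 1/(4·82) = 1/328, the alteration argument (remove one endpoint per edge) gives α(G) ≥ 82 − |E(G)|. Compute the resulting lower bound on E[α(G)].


E[|E(G)|] = C(82, 2)·p = 3321 · (1/328) = 81/8.
E[α(G)] ≥ n − E[|E(G)|] = 82 − 81/8 = 575/8.
Numerically: ≈ 71.87500.
(This is only a lower bound; the true E[α(G)] may be larger.)

E[α(G)] ≥ 575/8 ≈ 71.87500.


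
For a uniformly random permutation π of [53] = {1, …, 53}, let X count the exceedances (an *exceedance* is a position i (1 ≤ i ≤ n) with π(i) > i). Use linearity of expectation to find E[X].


Write X = Σ_{i=1}^{53} X_i, where X_i = 1_{π(i) > i}.
For each fixed i, π(i) is uniform over {1, …, 53} (marginal of a uniform permutation), so P[π(i) > i] = (n − i)/n. Summing: Σ_{i=1}^{53} (n − i)/n = (0 + 1 + … + 52)/53 = 53(53 − 1)/(2·53) = (53 − 1)/2.
Hence E[X] = Σ_{i=1}^{53} (53 − i)/53 = 26 ≈ 26.0000.

E[X] = 26 = 26.0000.


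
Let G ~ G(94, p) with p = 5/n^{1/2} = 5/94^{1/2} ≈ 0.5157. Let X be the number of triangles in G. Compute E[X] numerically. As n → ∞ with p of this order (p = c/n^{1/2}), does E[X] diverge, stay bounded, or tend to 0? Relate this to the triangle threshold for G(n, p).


Number of potential triangles: C(94, 3) = 134044.
Each occurs with probability p³ ≈ (0.5157)³ ≈ 1.371571e-01.
By linearity: E[X] = C(94, 3)·p³ ≈ 134044 · 1.371571e-01 ≈ 18385.0837.
Since α = 1/2 < 1, p = c/n^{1/2} ≫ 1/n is above the triangle threshold p ~ 1/n. Asymptotically E[X] ~ (c³/6)·n^{3(1−α)} = (5³/6)·n^{1.5} → ∞; triangles are abundant w.h.p.

E[X] ≈ 18385.0837; in regime p = Θ(1/n^{1/2}) E[X] diverges (above the triangle threshold p ~ 1/n).


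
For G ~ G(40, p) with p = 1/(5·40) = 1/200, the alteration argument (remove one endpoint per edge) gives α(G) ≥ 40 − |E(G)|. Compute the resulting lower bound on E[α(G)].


E[|E(G)|] = C(40, 2)·p = 780 · (1/200) = 39/10.
E[α(G)] ≥ n − E[|E(G)|] = 40 − 39/10 = 361/10.
Numerically: ≈ 36.1000.
(This is only a lower bound; the true E[α(G)] may be larger.)

E[α(G)] ≥ 361/10 ≈ 36.1000.


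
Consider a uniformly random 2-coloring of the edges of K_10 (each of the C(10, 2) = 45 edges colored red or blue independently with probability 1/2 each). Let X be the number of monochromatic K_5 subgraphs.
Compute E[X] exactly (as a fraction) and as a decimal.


Let X = Σ_S X_S over the C(10, 5) = 252 subsets S of size 5, where X_S = 1 if the K_5 on S is monochromatic.
For a fixed S, the K_5 on S has C(5, 2) = 10 edges. P[all 10 edges red] = (1/2)^10, and likewise for blue, so P[monochromatic] = 2·(1/2)^10 = 2^{1 − 10} = 1/512.
By linearity: E[X] = C(10, 5) · 2^{1 − 10} = 252 · 1/512 = 63/128.
Numerically: E[X] ≈ 0.49219.

E[X] = C(10,5)·2^(1−C(5,2)) = 63/128 ≈ 0.49219.


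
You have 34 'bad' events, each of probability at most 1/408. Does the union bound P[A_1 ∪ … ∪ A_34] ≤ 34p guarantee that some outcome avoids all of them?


Union bound: P[∪_{i=1}^{34} A_i] ≤ Σ_i P[A_i] ≤ 34·p = 34·(1/408) = 1/12.
Numerically: 1/12 ≈ 0.08333.
Is 1/12 < 1? YES.
Since P[∪ A_i] ≤ 1/12 < 1, the complement has P[∩ A_i^c] ≥ 1 − 1/12 = 11/12 > 0, so some outcome avoids every A_i.

34·p = 1/12 ≈ 0.08333; existence CERTIFIED by the union bound.


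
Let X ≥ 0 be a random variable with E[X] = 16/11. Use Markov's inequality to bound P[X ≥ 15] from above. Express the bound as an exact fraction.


μ = E[X] = 16/11, a = 15.
Markov: P[X ≥ 15] ≤ μ/a = (16/11)/15 = 16/165.
Numerically: ≈ 0.097.
(Since a = 15 > μ = 1.455, the bound 16/165 is < 1 and informative.)

P[X ≥ 15] ≤ 16/165 ≈ 0.097.


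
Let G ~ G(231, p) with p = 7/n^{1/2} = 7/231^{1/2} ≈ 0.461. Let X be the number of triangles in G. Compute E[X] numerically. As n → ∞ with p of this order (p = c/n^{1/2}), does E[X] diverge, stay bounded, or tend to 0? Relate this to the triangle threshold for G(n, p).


Number of potential triangles: C(231, 3) = 2027795.
Each occurs with probability p³ ≈ (0.461)³ ≈ 9.76959e-02.
By linearity: E[X] = C(231, 3)·p³ ≈ 2027795 · 9.76959e-02 ≈ 198107.172.
Since α = 1/2 < 1, p = c/n^{1/2} ≫ 1/n is above the triangle threshold p ~ 1/n. Asymptotically E[X] ~ (c³/6)·n^{3(1−α)} = (7³/6)·n^{1.5} → ∞; triangles are abundant w.h.p.

E[X] ≈ 198107.172; in regime p = Θ(1/n^{1/2}) E[X] diverges (above the triangle threshold p ~ 1/n).


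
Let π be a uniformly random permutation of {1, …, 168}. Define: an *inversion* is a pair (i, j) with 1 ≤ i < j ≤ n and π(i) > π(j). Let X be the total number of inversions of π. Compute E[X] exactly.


Write X = Σ X_I over the C(168, 2) = 14028 pairs i < j, with X_I the indicator of one inversion.
There are 14028 indicators.
For each fixed pair i < j, the values π(i) and π(j) are two distinct elements of {1, …, 168} in uniformly random order; by symmetry P[π(i) > π(j)] = 1/2.
By linearity: E[X] = 14028 · (1/2) = C(168, 2) · (1/2) = 14028/2 = 7014 ≈ 7014.000.

E[X] = 7014 = 7014.000.


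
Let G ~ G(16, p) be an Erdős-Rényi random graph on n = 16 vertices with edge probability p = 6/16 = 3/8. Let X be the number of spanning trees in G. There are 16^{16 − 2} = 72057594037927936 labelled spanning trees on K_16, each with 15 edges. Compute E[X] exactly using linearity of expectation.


K_16 has 16^{16 − 2} = 72057594037927936 labelled spanning trees.
For each such spanning tree H, let X_H = 1 if all 15 edges of H are present in G. Then P[X_H = 1] = p^{15} = (3/8)^{15} = 14348907/35184372088832.
By linearity: E[X] = Σ_H E[X_H] = 72057594037927936 · p^{15} = 72057594037927936 · 14348907/35184372088832 = 29386561536.
Numerically: E[X] ≈ 2.939e+10.

E[X] = 72057594037927936 · (3/8)^{15} = 29386561536 ≈ 2.939e+10.


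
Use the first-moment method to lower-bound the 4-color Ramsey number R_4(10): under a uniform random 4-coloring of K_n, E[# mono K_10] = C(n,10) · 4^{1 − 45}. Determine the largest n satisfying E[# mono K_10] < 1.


We need C(n, 10) · 4^{1 − 45} < 1, i.e. C(n, 10) < 4^{45 − 1} = 309485009821345068724781056.
Check values of n near the boundary:
  n = 2021: C(2021, 10) = 306347841644770462864800616; 306347841644770462864800616 < 309485009821345068724781056? YES
  n = 2022: C(2022, 10) = 307870445231474093395937796; 307870445231474093395937796 < 309485009821345068724781056? YES
  n = 2023: C(2023, 10) = 309399856285778485315440716; 309399856285778485315440716 < 309485009821345068724781056? YES
  n = 2024: C(2024, 10) = 310936101848269937576192656; 310936101848269937576192656 < 309485009821345068724781056? NO
  n = 2025: C(2025, 10) = 312479209053472269772600560; 312479209053472269772600560 < 309485009821345068724781056? NO
  n = 2026: C(2026, 10) = 314029205130126398094885285; 314029205130126398094885285 < 309485009821345068724781056? NO
The largest n with C(n, 10) < 309485009821345068724781056 is n = 2023 (where E[X] = 77349964071444621328860179/77371252455336267181195264 ≈ 0.9997249). Hence R_4(10) > 2023, i.e. R_4(10) ≥ 2024.

Largest n = 2023; hence R_4(10) > 2023.


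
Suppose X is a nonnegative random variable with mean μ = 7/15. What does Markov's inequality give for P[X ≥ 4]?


μ = E[X] = 7/15, a = 4.
Markov: P[X ≥ 4] ≤ μ/a = (7/15)/4 = 7/60.
Numerically: ≈ 0.116667.
(Since a = 4 > μ = 0.466667, the bound 7/60 is < 1 and informative.)

P[X ≥ 4] ≤ 7/60 ≈ 0.116667.


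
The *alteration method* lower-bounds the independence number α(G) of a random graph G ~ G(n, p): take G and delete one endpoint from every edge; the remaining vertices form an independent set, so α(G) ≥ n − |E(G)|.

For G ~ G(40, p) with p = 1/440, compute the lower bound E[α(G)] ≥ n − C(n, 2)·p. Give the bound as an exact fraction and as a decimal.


E[|E(G)|] = C(40, 2)·p = 780 · (1/440) = 39/22.
E[α(G)] ≥ n − E[|E(G)|] = 40 − 39/22 = 841/22.
Numerically: ≈ 38.227.
(This is only a lower bound; the true E[α(G)] may be larger.)

E[α(G)] ≥ 841/22 ≈ 38.227.


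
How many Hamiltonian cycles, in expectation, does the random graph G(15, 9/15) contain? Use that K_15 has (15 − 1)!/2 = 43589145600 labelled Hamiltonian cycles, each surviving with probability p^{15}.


K_15 has (15 − 1)!/2 = 43589145600 labelled Hamiltonian cycles.
For each such Hamiltonian cycle H, let X_H = 1 if all 15 edges of H are present in G. Then P[X_H = 1] = p^{15} = (3/5)^{15} = 14348907/30517578125.
Summing the indicators: E[X] = Σ_H E[X_H] = 43589145600 · p^{15} = 43589145600 · 14348907/30517578125 = 25018263856954368/1220703125.
Numerically: E[X] ≈ 2.049e+07.

E[X] = 43589145600 · (3/5)^{15} = 25018263856954368/1220703125 ≈ 2.049e+07.


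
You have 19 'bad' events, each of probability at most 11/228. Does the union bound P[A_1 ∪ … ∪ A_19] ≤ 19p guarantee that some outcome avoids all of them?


Union bound: P[∪_{i=1}^{19} A_i] ≤ Σ_i P[A_i] ≤ 19·p = 19·(11/228) = 11/12.
Numerically: 11/12 ≈ 0.916667.
Is 11/12 < 1? YES.
Since P[∪ A_i] ≤ 11/12 < 1, the complement has P[∩ A_i^c] ≥ 1 − 11/12 = 1/12 > 0, so some outcome avoids every A_i.

19·p = 11/12 ≈ 0.916667; existence CERTIFIED by the union bound.


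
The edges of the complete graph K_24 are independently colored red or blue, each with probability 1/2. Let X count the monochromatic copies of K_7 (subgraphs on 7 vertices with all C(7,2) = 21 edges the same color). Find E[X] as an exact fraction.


Let X = Σ_S X_S over the C(24, 7) = 346104 subsets S of size 7, where X_S = 1 if the K_7 on S is monochromatic.
For a fixed S, the K_7 on S has C(7, 2) = 21 edges. P[all 21 edges red] = (1/2)^21, and likewise for blue, so P[monochromatic] = 2·(1/2)^21 = 2^{1 − 21} = 1/1048576.
By linearity of expectation: E[X] = C(24, 7) · 2^{1 − 21} = 346104 · 1/1048576 = 43263/131072.
Numerically: E[X] ≈ 0.3301.

E[X] = C(24,7)·2^(1−C(7,2)) = 43263/131072 ≈ 0.3301.


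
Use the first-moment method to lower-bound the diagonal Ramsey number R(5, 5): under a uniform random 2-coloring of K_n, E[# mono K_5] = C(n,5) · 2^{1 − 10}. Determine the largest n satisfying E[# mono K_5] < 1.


We need C(n, 5) · 2^{1 − 10} < 1, i.e. C(n, 5) < 2^{10 − 1} = 512.
Check values of n near the boundary:
  n = 10: C(10, 5) = 252; 252 < 512? YES
  n = 11: C(11, 5) = 462; 462 < 512? YES
  n = 12: C(12, 5) = 792; 792 < 512? NO
  n = 13: C(13, 5) = 1287; 1287 < 512? NO
  n = 14: C(14, 5) = 2002; 2002 < 512? NO
The largest n with C(n, 5) < 512 is n = 11 (where E[X] = 231/256 ≈ 0.902). Hence R(5, 5) > 11, i.e. R(5, 5) ≥ 12.

Largest n = 11; hence R(5, 5) > 11.


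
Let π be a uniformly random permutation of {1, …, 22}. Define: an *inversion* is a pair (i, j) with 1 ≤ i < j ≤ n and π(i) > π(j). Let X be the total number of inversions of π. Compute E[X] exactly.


Write X = Σ X_I over the C(22, 2) = 231 pairs i < j, with X_I the indicator of one inversion.
There are 231 indicators.
For each fixed pair i < j, the values π(i) and π(j) are two distinct elements of {1, …, 22} in uniformly random order; by symmetry P[π(i) > π(j)] = 1/2.
By linearity: E[X] = 231 · (1/2) = C(22, 2) · (1/2) = 231/2 = 231/2 ≈ 115.500.

E[X] = 231/2 = 115.500.


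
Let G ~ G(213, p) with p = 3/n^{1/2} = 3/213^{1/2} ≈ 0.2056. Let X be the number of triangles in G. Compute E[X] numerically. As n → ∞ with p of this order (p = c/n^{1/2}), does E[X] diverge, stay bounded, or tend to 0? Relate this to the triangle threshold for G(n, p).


Number of potential triangles: C(213, 3) = 1587986.
Each occurs with probability p³ ≈ (0.2056)³ ≈ 8.685491e-03.
By linearity: E[X] = C(213, 3)·p³ ≈ 1587986 · 8.685491e-03 ≈ 13792.4376.
Since α = 1/2 < 1, p = c/n^{1/2} ≫ 1/n is above the triangle threshold p ~ 1/n. Asymptotically E[X] ~ (c³/6)·n^{3(1−α)} = (3³/6)·n^{1.5} → ∞; triangles are abundant w.h.p.

E[X] ≈ 13792.4376; in regime p = Θ(1/n^{1/2}) E[X] diverges (above the triangle threshold p ~ 1/n).


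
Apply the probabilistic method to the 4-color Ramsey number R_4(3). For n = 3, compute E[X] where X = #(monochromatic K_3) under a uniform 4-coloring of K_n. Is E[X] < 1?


E[X] = C(3, 3) · 4^{1 − 3} = 1 · 4^{−2} = 1/16.
As a reduced fraction: E[X] = 1/16 ≈ 0.0625.
Is E[X] < 1? YES.
Since E[X] < 1, there exists a 4-coloring of K_{3} with no monochromatic K_3; hence R_4(3) > 3.

E[X] = 1/16 ≈ 0.0625; E[X] < 1, so R_4(3) > 3.


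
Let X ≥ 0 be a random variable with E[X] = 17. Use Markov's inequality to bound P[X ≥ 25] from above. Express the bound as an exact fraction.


μ = E[X] = 17, a = 25.
Markov: P[X ≥ 25] ≤ μ/a = (17)/25 = 17/25.
Numerically: ≈ 0.680.
(Since a = 25 > μ = 17.000, the bound 17/25 is < 1 and informative.)

P[X ≥ 25] ≤ 17/25 ≈ 0.680.


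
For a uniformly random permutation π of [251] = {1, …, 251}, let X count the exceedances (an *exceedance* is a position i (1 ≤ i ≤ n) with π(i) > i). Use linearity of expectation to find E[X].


Write X = Σ_{i=1}^{251} X_i, where X_i = 1_{π(i) > i}.
For each fixed i, π(i) is uniform over {1, …, 251} (marginal of a uniform permutation), so P[π(i) > i] = (n − i)/n. Summing: Σ_{i=1}^{251} (n − i)/n = (0 + 1 + … + 250)/251 = 251(251 − 1)/(2·251) = (251 − 1)/2.
Hence E[X] = Σ_{i=1}^{251} (251 − i)/251 = 125 ≈ 125.000000.

E[X] = 125 = 125.000000.


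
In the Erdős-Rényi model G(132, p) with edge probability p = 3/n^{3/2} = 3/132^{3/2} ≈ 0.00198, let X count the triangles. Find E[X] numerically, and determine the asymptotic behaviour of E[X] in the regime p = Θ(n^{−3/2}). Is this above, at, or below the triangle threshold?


Number of potential triangles: C(132, 3) = 374660.
Each occurs with probability p³ ≈ (0.00198)³ ≈ 7.74071e-09.
By linearity: E[X] = C(132, 3)·p³ ≈ 374660 · 7.74071e-09 ≈ 0.003.
Since α = 3/2 > 1, p = c/n^{3/2} = o(1/n) is below the triangle threshold p ~ 1/n. Asymptotically E[X] ~ (c³/6)·n^{3(1−α)} = (3³/6)·n^{-1.5} → 0, so by Markov's inequality G has no triangles w.h.p.

E[X] ≈ 0.003; in regime p = Θ(1/n^{3/2}) E[X] tends to 0 (below the triangle threshold p ~ 1/n).


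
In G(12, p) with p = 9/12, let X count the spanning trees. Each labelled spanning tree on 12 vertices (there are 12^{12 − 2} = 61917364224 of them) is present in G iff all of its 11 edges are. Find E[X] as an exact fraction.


K_12 has 12^{12 − 2} = 61917364224 labelled spanning trees.
For each such spanning tree H, let X_H = 1 if all 11 edges of H are present in G. Then P[X_H = 1] = p^{11} = (3/4)^{11} = 177147/4194304.
By linearity of expectation: E[X] = Σ_H E[X_H] = 61917364224 · p^{11} = 61917364224 · 177147/4194304 = 10460353203/4.
Numerically: E[X] ≈ 2.62e+09.

E[X] = 61917364224 · (3/4)^{11} = 10460353203/4 ≈ 2.62e+09.


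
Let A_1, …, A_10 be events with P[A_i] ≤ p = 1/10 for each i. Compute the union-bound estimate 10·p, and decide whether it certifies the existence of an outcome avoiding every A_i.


Union bound: P[∪_{i=1}^{10} A_i] ≤ Σ_i P[A_i] ≤ 10·p = 10·(1/10) = 1.
Numerically: 1 ≈ 1.00000.
Is 1 < 1? NO.
Since the bound 1 is ≥ 1, the union bound is uninformative here; it does NOT by itself certify existence.

10·p = 1 ≈ 1.00000; existence NOT certified by the union bound.


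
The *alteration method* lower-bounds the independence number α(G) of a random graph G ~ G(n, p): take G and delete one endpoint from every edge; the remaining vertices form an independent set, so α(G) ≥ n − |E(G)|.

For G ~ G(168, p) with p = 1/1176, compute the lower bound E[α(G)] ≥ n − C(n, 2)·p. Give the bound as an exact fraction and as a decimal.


E[|E(G)|] = C(168, 2)·p = 14028 · (1/1176) = 167/14.
E[α(G)] ≥ n − E[|E(G)|] = 168 − 167/14 = 2185/14.
Numerically: ≈ 156.071429.
(This is only a lower bound; the true E[α(G)] may be larger.)

E[α(G)] ≥ 2185/14 ≈ 156.071429.


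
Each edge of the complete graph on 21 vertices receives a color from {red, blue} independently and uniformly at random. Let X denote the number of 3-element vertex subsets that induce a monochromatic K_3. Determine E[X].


Let X = Σ_S X_S over the C(21, 3) = 1330 subsets S of size 3, where X_S = 1 if the K_3 on S is monochromatic.
For a fixed S, the K_3 on S has C(3, 2) = 3 edges. P[all 3 edges red] = (1/2)^3, and likewise for blue, so P[monochromatic] = 2·(1/2)^3 = 2^{1 − 3} = 1/4.
By linearity of expectation: E[X] = C(21, 3) · 2^{1 − 3} = 1330 · 1/4 = 665/2.
Numerically: E[X] ≈ 332.500.

E[X] = C(21,3)·2^(1−C(3,2)) = 665/2 ≈ 332.500.


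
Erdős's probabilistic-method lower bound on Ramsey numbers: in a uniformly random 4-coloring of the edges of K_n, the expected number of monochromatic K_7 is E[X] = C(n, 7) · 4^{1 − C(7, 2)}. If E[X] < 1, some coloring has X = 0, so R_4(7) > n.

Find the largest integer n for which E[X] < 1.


We need C(n, 7) · 4^{1 − 21} < 1, i.e. C(n, 7) < 4^{21 − 1} = 1099511627776.
Check values of n near the boundary:
  n = 174: C(174, 7) = 847879782984; 847879782984 < 1099511627776? YES
  n = 175: C(175, 7) = 883208107275; 883208107275 < 1099511627776? YES
  n = 176: C(176, 7) = 919790691600; 919790691600 < 1099511627776? YES
  n = 177: C(177, 7) = 957664425960; 957664425960 < 1099511627776? YES
  n = 178: C(178, 7) = 996867063280; 996867063280 < 1099511627776? YES
  n = 179: C(179, 7) = 1037437234460; 1037437234460 < 1099511627776? YES
  n = 180: C(180, 7) = 1079414463600; 1079414463600 < 1099511627776? YES
  n = 181: C(181, 7) = 1122839183400; 1122839183400 < 1099511627776? NO
  n = 182: C(182, 7) = 1167752750736; 1167752750736 < 1099511627776? NO
The largest n with C(n, 7) < 1099511627776 is n = 180 (where E[X] = 67463403975/68719476736 ≈ 0.9817217). Hence R_4(7) > 180, i.e. R_4(7) ≥ 181.

Largest n = 180; hence R_4(7) > 180.


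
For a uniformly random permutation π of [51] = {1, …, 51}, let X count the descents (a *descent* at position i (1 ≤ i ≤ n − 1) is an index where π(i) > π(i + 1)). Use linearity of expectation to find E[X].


Write X = Σ X_I over i = 1, …, 50, with X_I the indicator of one descent.
There are 50 indicators.
For each fixed i, the pair (π(i), π(i+1)) is a uniformly random ordered pair of distinct values from {1, …, 51}; by symmetry P[π(i) > π(i+1)] = 1/2.
By linearity: E[X] = 50 · (1/2) = (51 − 1) · (1/2) = 25 ≈ 25.0000.

E[X] = 25 = 25.0000.


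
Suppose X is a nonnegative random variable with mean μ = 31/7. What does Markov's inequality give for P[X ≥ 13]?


μ = E[X] = 31/7, a = 13.
Markov: P[X ≥ 13] ≤ μ/a = (31/7)/13 = 31/91.
Numerically: ≈ 0.3407.
(Since a = 13 > μ = 4.4286, the bound 31/91 is < 1 and informative.)

P[X ≥ 13] ≤ 31/91 ≈ 0.3407.


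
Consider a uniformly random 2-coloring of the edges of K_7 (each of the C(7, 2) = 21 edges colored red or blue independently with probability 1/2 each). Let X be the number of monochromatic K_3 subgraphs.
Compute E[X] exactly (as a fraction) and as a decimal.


Let X = Σ_S X_S over the C(7, 3) = 35 subsets S of size 3, where X_S = 1 if the K_3 on S is monochromatic.
For a fixed S, the K_3 on S has C(3, 2) = 3 edges. P[all 3 edges red] = (1/2)^3, and likewise for blue, so P[monochromatic] = 2·(1/2)^3 = 2^{1 − 3} = 1/4.
By linearity of expectation: E[X] = C(7, 3) · 2^{1 − 3} = 35 · 1/4 = 35/4.
Numerically: E[X] ≈ 8.75000.

E[X] = C(7,3)·2^(1−C(3,2)) = 35/4 ≈ 8.75000.


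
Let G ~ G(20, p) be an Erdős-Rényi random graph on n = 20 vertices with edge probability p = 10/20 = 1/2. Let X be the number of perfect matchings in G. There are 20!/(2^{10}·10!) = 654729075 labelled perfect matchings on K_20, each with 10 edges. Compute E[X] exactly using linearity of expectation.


K_20 has 20!/(2^{10}·10!) = 654729075 labelled perfect matchings.
For each such perfect matching H, let X_H = 1 if all 10 edges of H are present in G. Then P[X_H = 1] = p^{10} = (1/2)^{10} = 1/1024.
By linearity: E[X] = Σ_H E[X_H] = 654729075 · p^{10} = 654729075 · 1/1024 = 654729075/1024.
Numerically: E[X] ≈ 6.394e+05.

E[X] = 654729075 · (1/2)^{10} = 654729075/1024 ≈ 6.394e+05.


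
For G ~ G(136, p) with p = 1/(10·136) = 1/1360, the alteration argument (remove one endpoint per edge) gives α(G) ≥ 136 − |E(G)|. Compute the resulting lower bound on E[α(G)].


E[|E(G)|] = C(136, 2)·p = 9180 · (1/1360) = 27/4.
E[α(G)] ≥ n − E[|E(G)|] = 136 − 27/4 = 517/4.
Numerically: ≈ 129.25000.
(This is only a lower bound; the true E[α(G)] may be larger.)

E[α(G)] ≥ 517/4 ≈ 129.25000.


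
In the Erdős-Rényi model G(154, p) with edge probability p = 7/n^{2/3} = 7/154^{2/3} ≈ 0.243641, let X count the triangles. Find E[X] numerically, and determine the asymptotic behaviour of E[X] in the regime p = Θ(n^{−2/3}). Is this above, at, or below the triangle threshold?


Number of potential triangles: C(154, 3) = 596904.
Each occurs with probability p³ ≈ (0.243641)³ ≈ 1.44628099e-02.
By linearity: E[X] = C(154, 3)·p³ ≈ 596904 · 1.44628099e-02 ≈ 8632.909091.
Since α = 2/3 < 1, p = c/n^{2/3} ≫ 1/n is above the triangle threshold p ~ 1/n. Asymptotically E[X] ~ (c³/6)·n^{3(1−α)} = (7³/6)·n^{1} → ∞; triangles are abundant w.h.p.

E[X] ≈ 8632.909091; in regime p = Θ(1/n^{2/3}) E[X] diverges (above the triangle threshold p ~ 1/n).


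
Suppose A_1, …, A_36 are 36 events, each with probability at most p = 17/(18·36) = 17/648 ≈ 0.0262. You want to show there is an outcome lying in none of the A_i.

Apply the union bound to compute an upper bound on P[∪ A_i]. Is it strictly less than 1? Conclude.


Union bound: P[∪_{i=1}^{36} A_i] ≤ Σ_i P[A_i] ≤ 36·p = 36·(17/648) = 17/18.
Numerically: 17/18 ≈ 0.9444.
Is 17/18 < 1? YES.
Since P[∪ A_i] ≤ 17/18 < 1, the complement has P[∩ A_i^c] ≥ 1 − 17/18 = 1/18 > 0, so some outcome avoids every A_i.

36·p = 17/18 ≈ 0.9444; existence CERTIFIED by the union bound.


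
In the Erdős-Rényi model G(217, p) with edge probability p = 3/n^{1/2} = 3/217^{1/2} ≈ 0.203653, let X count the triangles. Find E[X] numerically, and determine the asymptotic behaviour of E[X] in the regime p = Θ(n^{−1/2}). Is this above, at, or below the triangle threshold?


Number of potential triangles: C(217, 3) = 1679580.
Each occurs with probability p³ ≈ (0.203653)³ ≈ 8.44644899e-03.
By linearity: E[X] = C(217, 3)·p³ ≈ 1679580 · 8.44644899e-03 ≈ 14186.486788.
Since α = 1/2 < 1, p = c/n^{1/2} ≫ 1/n is above the triangle threshold p ~ 1/n. Asymptotically E[X] ~ (c³/6)·n^{3(1−α)} = (3³/6)·n^{1.5} → ∞; triangles are abundant w.h.p.

E[X] ≈ 14186.486788; in regime p = Θ(1/n^{1/2}) E[X] diverges (above the triangle threshold p ~ 1/n).


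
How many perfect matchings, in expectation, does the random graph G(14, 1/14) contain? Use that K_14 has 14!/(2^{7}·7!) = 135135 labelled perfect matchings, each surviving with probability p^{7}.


K_14 has 14!/(2^{7}·7!) = 135135 labelled perfect matchings.
For each such perfect matching H, let X_H = 1 if all 7 edges of H are present in G. Then P[X_H = 1] = p^{7} = (1/14)^{7} = 1/105413504.
Summing the indicators: E[X] = Σ_H E[X_H] = 135135 · p^{7} = 135135 · 1/105413504 = 19305/15059072.
Numerically: E[X] ≈ 0.00128195.

E[X] = 135135 · (1/14)^{7} = 19305/15059072 ≈ 0.00128195.


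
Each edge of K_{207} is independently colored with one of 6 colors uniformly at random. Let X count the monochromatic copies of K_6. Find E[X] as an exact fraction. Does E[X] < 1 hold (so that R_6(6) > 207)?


E[X] = C(207, 6) · 6^{1 − 15} = 101563230237 · 6^{−14} = 101563230237/78364164096.
As a reduced fraction: E[X] = 33854410079/26121388032 ≈ 1.2960418.
Is E[X] < 1? NO.
Since E[X] ≥ 1, the first-moment bound is inconclusive at n = 207; it does NOT by itself certify R_6(6) > 207.

E[X] = 33854410079/26121388032 ≈ 1.2960418; E[X] ≥ 1; first-moment method inconclusive here.


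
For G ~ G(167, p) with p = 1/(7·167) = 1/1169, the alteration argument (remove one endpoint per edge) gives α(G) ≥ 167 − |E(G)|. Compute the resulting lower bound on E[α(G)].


E[|E(G)|] = C(167, 2)·p = 13861 · (1/1169) = 83/7.
E[α(G)] ≥ n − E[|E(G)|] = 167 − 83/7 = 1086/7.
Numerically: ≈ 155.143.
(This is only a lower bound; the true E[α(G)] may be larger.)

E[α(G)] ≥ 1086/7 ≈ 155.143.


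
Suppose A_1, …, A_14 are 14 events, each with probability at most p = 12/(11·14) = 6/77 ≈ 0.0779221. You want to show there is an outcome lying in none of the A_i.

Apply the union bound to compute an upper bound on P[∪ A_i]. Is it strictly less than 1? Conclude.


Union bound: P[∪_{i=1}^{14} A_i] ≤ Σ_i P[A_i] ≤ 14·p = 14·(6/77) = 12/11.
Numerically: 12/11 ≈ 1.0909091.
Is 12/11 < 1? NO.
Since the bound 12/11 is ≥ 1, the union bound is uninformative here; it does NOT by itself certify existence.

14·p = 12/11 ≈ 1.0909091; existence NOT certified by the union bound.


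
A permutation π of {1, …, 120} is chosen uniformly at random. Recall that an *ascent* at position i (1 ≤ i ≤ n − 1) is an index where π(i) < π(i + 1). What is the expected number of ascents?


Write X = Σ X_I over i = 1, …, 119, with X_I the indicator of one ascent.
There are 119 indicators.
For each fixed i, the pair (π(i), π(i+1)) is a uniformly random ordered pair of distinct values from {1, …, 120}; by symmetry P[π(i) < π(i+1)] = 1/2.
By linearity: E[X] = 119 · (1/2) = (120 − 1) · (1/2) = 119/2 ≈ 59.50000.

E[X] = 119/2 = 59.50000.


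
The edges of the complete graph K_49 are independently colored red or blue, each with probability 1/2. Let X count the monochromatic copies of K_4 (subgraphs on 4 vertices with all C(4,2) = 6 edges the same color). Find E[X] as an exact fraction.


Let X = Σ_S X_S over the C(49, 4) = 211876 subsets S of size 4, where X_S = 1 if the K_4 on S is monochromatic.
For a fixed S, the K_4 on S has C(4, 2) = 6 edges. P[all 6 edges red] = (1/2)^6, and likewise for blue, so P[monochromatic] = 2·(1/2)^6 = 2^{1 − 6} = 1/32.
By linearity of expectation: E[X] = C(49, 4) · 2^{1 − 6} = 211876 · 1/32 = 52969/8.
Numerically: E[X] ≈ 6621.1250.

E[X] = C(49,4)·2^(1−C(4,2)) = 52969/8 ≈ 6621.1250.


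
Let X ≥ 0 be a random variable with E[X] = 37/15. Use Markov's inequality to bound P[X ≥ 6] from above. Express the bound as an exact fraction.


μ = E[X] = 37/15, a = 6.
Markov: P[X ≥ 6] ≤ μ/a = (37/15)/6 = 37/90.
Numerically: ≈ 0.41111.
(Since a = 6 > μ = 2.46667, the bound 37/90 is < 1 and informative.)

P[X ≥ 6] ≤ 37/90 ≈ 0.41111.


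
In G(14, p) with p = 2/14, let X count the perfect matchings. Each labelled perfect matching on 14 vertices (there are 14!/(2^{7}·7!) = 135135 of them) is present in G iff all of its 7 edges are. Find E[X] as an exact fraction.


K_14 has 14!/(2^{7}·7!) = 135135 labelled perfect matchings.
For each such perfect matching H, let X_H = 1 if all 7 edges of H are present in G. Then P[X_H = 1] = p^{7} = (1/7)^{7} = 1/823543.
Summing the indicators: E[X] = Σ_H E[X_H] = 135135 · p^{7} = 135135 · 1/823543 = 19305/117649.
Numerically: E[X] ≈ 0.16409.

E[X] = 135135 · (1/7)^{7} = 19305/117649 ≈ 0.16409.


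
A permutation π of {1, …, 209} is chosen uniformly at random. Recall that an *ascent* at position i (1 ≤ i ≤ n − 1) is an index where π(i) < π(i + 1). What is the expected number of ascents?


Write X = Σ X_I over i = 1, …, 208, with X_I the indicator of one ascent.
There are 208 indicators.
For each fixed i, the pair (π(i), π(i+1)) is a uniformly random ordered pair of distinct values from {1, …, 209}; by symmetry P[π(i) < π(i+1)] = 1/2.
By linearity: E[X] = 208 · (1/2) = (209 − 1) · (1/2) = 104 ≈ 104.000000.

E[X] = 104 = 104.000000.


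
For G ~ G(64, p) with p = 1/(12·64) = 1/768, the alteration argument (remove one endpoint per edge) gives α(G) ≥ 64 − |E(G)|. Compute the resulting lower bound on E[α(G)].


E[|E(G)|] = C(64, 2)·p = 2016 · (1/768) = 21/8.
E[α(G)] ≥ n − E[|E(G)|] = 64 − 21/8 = 491/8.
Numerically: ≈ 61.37500.
(This is only a lower bound; the true E[α(G)] may be larger.)

E[α(G)] ≥ 491/8 ≈ 61.37500.


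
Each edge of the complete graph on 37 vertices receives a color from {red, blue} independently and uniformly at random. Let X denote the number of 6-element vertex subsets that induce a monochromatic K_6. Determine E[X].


Let X = Σ_S X_S over the C(37, 6) = 2324784 subsets S of size 6, where X_S = 1 if the K_6 on S is monochromatic.
For a fixed S, the K_6 on S has C(6, 2) = 15 edges. P[all 15 edges red] = (1/2)^15, and likewise for blue, so P[monochromatic] = 2·(1/2)^15 = 2^{1 − 15} = 1/16384.
Summing: E[X] = C(37, 6) · 2^{1 − 15} = 2324784 · 1/16384 = 145299/1024.
Numerically: E[X] ≈ 141.893555.

E[X] = C(37,6)·2^(1−C(6,2)) = 145299/1024 ≈ 141.893555.


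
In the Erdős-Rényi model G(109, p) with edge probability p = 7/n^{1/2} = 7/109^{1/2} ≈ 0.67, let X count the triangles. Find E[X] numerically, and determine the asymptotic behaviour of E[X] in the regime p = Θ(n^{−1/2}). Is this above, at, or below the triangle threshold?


Number of potential triangles: C(109, 3) = 209934.
Each occurs with probability p³ ≈ (0.67)³ ≈ 3.01408e-01.
By linearity: E[X] = C(109, 3)·p³ ≈ 209934 · 3.01408e-01 ≈ 63275.728.
Since α = 1/2 < 1, p = c/n^{1/2} ≫ 1/n is above the triangle threshold p ~ 1/n. Asymptotically E[X] ~ (c³/6)·n^{3(1−α)} = (7³/6)·n^{1.5} → ∞; triangles are abundant w.h.p.

E[X] ≈ 63275.728; in regime p = Θ(1/n^{1/2}) E[X] diverges (above the triangle threshold p ~ 1/n).


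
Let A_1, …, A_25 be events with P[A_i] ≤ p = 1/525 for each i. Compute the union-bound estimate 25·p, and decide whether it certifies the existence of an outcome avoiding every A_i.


Union bound: P[∪_{i=1}^{25} A_i] ≤ Σ_i P[A_i] ≤ 25·p = 25·(1/525) = 1/21.
Numerically: 1/21 ≈ 0.0476.
Is 1/21 < 1? YES.
Since P[∪ A_i] ≤ 1/21 < 1, the complement has P[∩ A_i^c] ≥ 1 − 1/21 = 20/21 > 0, so some outcome avoids every A_i.

25·p = 1/21 ≈ 0.0476; existence CERTIFIED by the union bound.


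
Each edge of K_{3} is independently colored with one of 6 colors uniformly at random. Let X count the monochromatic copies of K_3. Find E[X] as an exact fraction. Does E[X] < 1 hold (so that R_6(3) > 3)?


E[X] = C(3, 3) · 6^{1 − 3} = 1 · 6^{−2} = 1/36.
As a reduced fraction: E[X] = 1/36 ≈ 0.027778.
Is E[X] < 1? YES.
Since E[X] < 1, there exists a 6-coloring of K_{3} with no monochromatic K_3; hence R_6(3) > 3.

E[X] = 1/36 ≈ 0.027778; E[X] < 1, so R_6(3) > 3.


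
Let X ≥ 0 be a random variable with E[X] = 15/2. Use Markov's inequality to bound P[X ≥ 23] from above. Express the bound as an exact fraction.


μ = E[X] = 15/2, a = 23.
Markov: P[X ≥ 23] ≤ μ/a = (15/2)/23 = 15/46.
Numerically: ≈ 0.326.
(Since a = 23 > μ = 7.500, the bound 15/46 is < 1 and informative.)

P[X ≥ 23] ≤ 15/46 ≈ 0.326.


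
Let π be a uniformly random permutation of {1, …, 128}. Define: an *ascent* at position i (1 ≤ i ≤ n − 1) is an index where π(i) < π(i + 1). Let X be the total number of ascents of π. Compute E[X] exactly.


Write X = Σ X_I over i = 1, …, 127, with X_I the indicator of one ascent.
There are 127 indicators.
For each fixed i, the pair (π(i), π(i+1)) is a uniformly random ordered pair of distinct values from {1, …, 128}; by symmetry P[π(i) < π(i+1)] = 1/2.
By linearity: E[X] = 127 · (1/2) = (128 − 1) · (1/2) = 127/2 ≈ 63.500.

E[X] = 127/2 = 63.500.


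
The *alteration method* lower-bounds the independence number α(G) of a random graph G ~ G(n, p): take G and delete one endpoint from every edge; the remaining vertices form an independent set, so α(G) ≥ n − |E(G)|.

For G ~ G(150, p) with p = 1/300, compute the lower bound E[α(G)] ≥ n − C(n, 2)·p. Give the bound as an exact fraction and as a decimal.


E[|E(G)|] = C(150, 2)·p = 11175 · (1/300) = 149/4.
E[α(G)] ≥ n − E[|E(G)|] = 150 − 149/4 = 451/4.
Numerically: ≈ 112.750000.
(This is only a lower bound; the true E[α(G)] may be larger.)

E[α(G)] ≥ 451/4 ≈ 112.750000.


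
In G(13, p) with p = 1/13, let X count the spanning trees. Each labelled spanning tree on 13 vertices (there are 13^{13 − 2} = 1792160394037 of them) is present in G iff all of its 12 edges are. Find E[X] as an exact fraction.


K_13 has 13^{13 − 2} = 1792160394037 labelled spanning trees.
For each such spanning tree H, let X_H = 1 if all 12 edges of H are present in G. Then P[X_H = 1] = p^{12} = (1/13)^{12} = 1/23298085122481.
By linearity of expectation: E[X] = Σ_H E[X_H] = 1792160394037 · p^{12} = 1792160394037 · 1/23298085122481 = 1/13.
Numerically: E[X] ≈ 0.0769.

E[X] = 1792160394037 · (1/13)^{12} = 1/13 ≈ 0.0769.


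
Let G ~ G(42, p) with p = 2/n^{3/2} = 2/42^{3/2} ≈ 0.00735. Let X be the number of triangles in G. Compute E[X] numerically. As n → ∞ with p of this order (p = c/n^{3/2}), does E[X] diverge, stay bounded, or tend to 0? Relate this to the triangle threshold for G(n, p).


Number of potential triangles: C(42, 3) = 11480.
Each occurs with probability p³ ≈ (0.00735)³ ≈ 3.96705e-07.
By linearity: E[X] = C(42, 3)·p³ ≈ 11480 · 3.96705e-07 ≈ 0.005.
Since α = 3/2 > 1, p = c/n^{3/2} = o(1/n) is below the triangle threshold p ~ 1/n. Asymptotically E[X] ~ (c³/6)·n^{3(1−α)} = (2³/6)·n^{-1.5} → 0, so by Markov's inequality G has no triangles w.h.p.

E[X] ≈ 0.005; in regime p = Θ(1/n^{3/2}) E[X] tends to 0 (below the triangle threshold p ~ 1/n).


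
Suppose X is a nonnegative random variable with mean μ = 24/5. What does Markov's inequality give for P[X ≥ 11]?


μ = E[X] = 24/5, a = 11.
Markov: P[X ≥ 11] ≤ μ/a = (24/5)/11 = 24/55.
Numerically: ≈ 0.43636.
(Since a = 11 > μ = 4.80000, the bound 24/55 is < 1 and informative.)

P[X ≥ 11] ≤ 24/55 ≈ 0.43636.


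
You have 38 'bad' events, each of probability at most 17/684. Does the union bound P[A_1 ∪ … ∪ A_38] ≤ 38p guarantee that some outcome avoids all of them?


Union bound: P[∪_{i=1}^{38} A_i] ≤ Σ_i P[A_i] ≤ 38·p = 38·(17/684) = 17/18.
Numerically: 17/18 ≈ 0.94444.
Is 17/18 < 1? YES.
Since P[∪ A_i] ≤ 17/18 < 1, the complement has P[∩ A_i^c] ≥ 1 − 17/18 = 1/18 > 0, so some outcome avoids every A_i.

38·p = 17/18 ≈ 0.94444; existence CERTIFIED by the union bound.
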